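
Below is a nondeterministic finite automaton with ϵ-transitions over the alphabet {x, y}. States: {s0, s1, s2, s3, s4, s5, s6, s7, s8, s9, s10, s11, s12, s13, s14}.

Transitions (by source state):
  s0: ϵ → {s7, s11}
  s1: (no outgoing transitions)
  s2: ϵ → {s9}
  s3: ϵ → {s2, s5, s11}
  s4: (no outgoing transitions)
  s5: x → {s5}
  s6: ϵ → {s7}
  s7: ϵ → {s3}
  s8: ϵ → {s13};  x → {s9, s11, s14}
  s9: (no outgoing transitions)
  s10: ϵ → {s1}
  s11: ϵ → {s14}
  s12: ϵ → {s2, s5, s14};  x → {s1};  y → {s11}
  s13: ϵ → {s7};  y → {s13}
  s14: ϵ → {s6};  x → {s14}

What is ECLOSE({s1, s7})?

{s1, s2, s3, s5, s6, s7, s9, s11, s14}

Start with {s1, s7}.
From s7 via ϵ: add s3.
From s3 via ϵ: add s2, s5, s11.
From s2 via ϵ: add s9.
From s11 via ϵ: add s14.
From s14 via ϵ: add s6.
No new states can be added; the closed set is {s1, s2, s3, s5, s6, s7, s9, s11, s14}.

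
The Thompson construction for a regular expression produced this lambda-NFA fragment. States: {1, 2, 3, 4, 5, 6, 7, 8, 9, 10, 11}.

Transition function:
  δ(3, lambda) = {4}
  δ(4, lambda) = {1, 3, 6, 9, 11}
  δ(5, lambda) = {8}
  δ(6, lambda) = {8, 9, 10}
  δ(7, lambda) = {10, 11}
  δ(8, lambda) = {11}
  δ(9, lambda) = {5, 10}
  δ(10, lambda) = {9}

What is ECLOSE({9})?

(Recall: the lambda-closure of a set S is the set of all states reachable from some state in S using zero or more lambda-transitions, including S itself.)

{5, 8, 9, 10, 11}

Start with {9}.
From 9 via lambda: add 5, 10.
From 5 via lambda: add 8.
From 8 via lambda: add 11.
No new states can be added; the closed set is {5, 8, 9, 10, 11}.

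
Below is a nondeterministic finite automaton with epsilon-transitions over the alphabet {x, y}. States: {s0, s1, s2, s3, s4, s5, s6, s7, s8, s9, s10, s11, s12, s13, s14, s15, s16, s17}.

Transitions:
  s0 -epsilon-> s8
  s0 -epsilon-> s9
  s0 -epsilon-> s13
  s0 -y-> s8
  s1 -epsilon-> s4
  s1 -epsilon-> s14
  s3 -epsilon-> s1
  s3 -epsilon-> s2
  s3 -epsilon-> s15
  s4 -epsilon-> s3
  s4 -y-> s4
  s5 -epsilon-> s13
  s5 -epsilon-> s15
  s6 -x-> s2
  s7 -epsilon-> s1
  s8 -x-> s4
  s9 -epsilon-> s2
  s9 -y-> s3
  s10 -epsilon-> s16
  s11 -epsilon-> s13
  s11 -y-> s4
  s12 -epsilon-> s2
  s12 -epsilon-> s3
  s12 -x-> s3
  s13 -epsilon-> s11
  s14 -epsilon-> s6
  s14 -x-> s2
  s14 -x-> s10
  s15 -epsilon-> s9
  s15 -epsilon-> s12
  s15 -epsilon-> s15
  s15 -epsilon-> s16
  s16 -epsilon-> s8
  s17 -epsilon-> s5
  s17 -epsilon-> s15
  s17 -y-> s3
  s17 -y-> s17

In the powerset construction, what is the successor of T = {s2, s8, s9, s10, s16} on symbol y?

{s1, s2, s3, s4, s6, s8, s9, s12, s14, s15, s16}

s9 on y → {s3}.
No y-transition from s2, s8, s10, s16.
Union after reading y: {s3}.
Now take the epsilon-closure:
From s3 via epsilon: add s1, s2, s15.
From s1 via epsilon: add s4, s14.
From s15 via epsilon: add s9, s12, s16.
From s14 via epsilon: add s6.
From s16 via epsilon: add s8.
No new states can be added; the closed set is {s1, s2, s3, s4, s6, s8, s9, s12, s14, s15, s16}.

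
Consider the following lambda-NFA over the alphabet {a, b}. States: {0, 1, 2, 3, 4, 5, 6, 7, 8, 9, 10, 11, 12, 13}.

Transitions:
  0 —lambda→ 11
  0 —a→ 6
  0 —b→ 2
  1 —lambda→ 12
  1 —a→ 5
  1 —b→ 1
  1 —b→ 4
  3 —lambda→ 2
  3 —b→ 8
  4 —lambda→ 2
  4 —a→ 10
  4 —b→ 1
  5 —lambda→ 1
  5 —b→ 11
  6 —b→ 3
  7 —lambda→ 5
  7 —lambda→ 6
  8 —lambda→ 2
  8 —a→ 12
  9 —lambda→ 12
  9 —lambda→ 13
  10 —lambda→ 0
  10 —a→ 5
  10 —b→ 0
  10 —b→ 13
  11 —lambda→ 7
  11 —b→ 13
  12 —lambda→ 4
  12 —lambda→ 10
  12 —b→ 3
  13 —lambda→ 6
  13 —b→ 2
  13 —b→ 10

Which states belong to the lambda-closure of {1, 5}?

Start with {1, 5}.
From 1 via lambda: add 12.
From 12 via lambda: add 4, 10.
From 4 via lambda: add 2.
From 10 via lambda: add 0.
From 0 via lambda: add 11.
From 11 via lambda: add 7.
From 7 via lambda: add 6.
No new states can be added; the closed set is {0, 1, 2, 4, 5, 6, 7, 10, 11, 12}.

{0, 1, 2, 4, 5, 6, 7, 10, 11, 12}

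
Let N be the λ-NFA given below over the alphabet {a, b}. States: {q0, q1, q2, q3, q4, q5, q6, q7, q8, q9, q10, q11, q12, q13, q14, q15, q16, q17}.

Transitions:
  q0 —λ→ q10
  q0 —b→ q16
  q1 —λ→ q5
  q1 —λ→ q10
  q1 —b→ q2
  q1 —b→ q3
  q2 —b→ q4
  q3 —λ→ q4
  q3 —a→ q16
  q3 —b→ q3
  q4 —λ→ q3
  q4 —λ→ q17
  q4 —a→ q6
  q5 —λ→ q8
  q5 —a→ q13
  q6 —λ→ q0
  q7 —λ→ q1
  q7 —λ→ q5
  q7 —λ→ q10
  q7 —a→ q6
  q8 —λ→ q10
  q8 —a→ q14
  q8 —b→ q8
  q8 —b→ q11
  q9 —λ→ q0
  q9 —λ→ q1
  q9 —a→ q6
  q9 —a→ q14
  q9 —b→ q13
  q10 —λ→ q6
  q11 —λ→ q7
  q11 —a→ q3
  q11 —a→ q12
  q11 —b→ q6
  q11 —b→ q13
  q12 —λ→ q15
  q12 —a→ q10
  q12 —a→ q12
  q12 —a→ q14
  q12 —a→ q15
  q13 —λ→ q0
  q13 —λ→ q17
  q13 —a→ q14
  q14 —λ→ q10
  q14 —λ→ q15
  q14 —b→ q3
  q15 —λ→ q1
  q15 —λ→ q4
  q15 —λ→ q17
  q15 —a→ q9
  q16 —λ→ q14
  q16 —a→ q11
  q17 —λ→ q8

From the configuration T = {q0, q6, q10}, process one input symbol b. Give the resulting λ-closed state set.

q0 on b → {q16}.
No b-transition from q6, q10.
Union after reading b: {q16}.
Now take the λ-closure:
From q16 via λ: add q14.
From q14 via λ: add q10, q15.
From q10 via λ: add q6.
From q15 via λ: add q1, q4, q17.
From q1 via λ: add q5.
From q4 via λ: add q3.
From q6 via λ: add q0.
From q17 via λ: add q8.
No new states can be added; the closed set is {q0, q1, q3, q4, q5, q6, q8, q10, q14, q15, q16, q17}.

{q0, q1, q3, q4, q5, q6, q8, q10, q14, q15, q16, q17}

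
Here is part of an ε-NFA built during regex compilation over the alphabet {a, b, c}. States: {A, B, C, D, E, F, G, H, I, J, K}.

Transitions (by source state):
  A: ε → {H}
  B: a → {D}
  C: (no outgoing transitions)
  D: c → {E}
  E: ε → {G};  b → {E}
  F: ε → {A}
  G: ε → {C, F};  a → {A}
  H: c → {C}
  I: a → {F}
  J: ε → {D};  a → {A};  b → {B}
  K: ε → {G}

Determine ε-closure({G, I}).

Start with {G, I}.
From G via ε: add C, F.
From F via ε: add A.
From A via ε: add H.
No new states can be added; the closed set is {A, C, F, G, H, I}.

{A, C, F, G, H, I}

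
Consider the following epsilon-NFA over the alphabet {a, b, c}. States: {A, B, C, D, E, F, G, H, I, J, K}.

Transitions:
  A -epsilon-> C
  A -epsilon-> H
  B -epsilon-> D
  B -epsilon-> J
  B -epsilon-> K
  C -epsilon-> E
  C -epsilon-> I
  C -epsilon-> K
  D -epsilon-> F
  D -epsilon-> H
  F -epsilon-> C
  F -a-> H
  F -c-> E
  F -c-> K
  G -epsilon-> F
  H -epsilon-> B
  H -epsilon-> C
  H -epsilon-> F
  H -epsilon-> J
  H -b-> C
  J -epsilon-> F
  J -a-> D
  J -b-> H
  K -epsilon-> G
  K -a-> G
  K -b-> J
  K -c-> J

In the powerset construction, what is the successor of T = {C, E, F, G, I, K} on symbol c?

F on c → {E, K}.
K on c → {J}.
No c-transition from C, E, G, I.
Union after reading c: {E, J, K}.
Now take the epsilon-closure:
From J via epsilon: add F.
From K via epsilon: add G.
From F via epsilon: add C.
From C via epsilon: add I.
No new states can be added; the closed set is {C, E, F, G, I, J, K}.

{C, E, F, G, I, J, K}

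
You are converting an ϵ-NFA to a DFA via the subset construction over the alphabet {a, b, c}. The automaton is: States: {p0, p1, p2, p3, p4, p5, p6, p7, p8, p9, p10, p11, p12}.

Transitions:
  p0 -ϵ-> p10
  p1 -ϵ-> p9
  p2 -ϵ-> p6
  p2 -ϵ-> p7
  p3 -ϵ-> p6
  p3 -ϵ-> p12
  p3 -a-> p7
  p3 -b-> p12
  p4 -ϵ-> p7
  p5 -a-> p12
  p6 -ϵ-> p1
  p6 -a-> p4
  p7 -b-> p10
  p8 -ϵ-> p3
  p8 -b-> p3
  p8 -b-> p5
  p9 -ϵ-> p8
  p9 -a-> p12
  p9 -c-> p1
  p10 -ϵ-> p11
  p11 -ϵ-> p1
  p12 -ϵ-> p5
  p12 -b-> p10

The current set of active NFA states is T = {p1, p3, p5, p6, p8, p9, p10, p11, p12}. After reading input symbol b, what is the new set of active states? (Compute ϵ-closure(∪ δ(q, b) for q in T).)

{p1, p3, p5, p6, p8, p9, p10, p11, p12}

p3 on b → {p12}.
p8 on b → {p3, p5}.
p12 on b → {p10}.
No b-transition from p1, p5, p6, p9, p10, p11.
Union after reading b: {p3, p5, p10, p12}.
Now take the ϵ-closure:
From p3 via ϵ: add p6.
From p10 via ϵ: add p11.
From p6 via ϵ: add p1.
From p1 via ϵ: add p9.
From p9 via ϵ: add p8.
No new states can be added; the closed set is {p1, p3, p5, p6, p8, p9, p10, p11, p12}.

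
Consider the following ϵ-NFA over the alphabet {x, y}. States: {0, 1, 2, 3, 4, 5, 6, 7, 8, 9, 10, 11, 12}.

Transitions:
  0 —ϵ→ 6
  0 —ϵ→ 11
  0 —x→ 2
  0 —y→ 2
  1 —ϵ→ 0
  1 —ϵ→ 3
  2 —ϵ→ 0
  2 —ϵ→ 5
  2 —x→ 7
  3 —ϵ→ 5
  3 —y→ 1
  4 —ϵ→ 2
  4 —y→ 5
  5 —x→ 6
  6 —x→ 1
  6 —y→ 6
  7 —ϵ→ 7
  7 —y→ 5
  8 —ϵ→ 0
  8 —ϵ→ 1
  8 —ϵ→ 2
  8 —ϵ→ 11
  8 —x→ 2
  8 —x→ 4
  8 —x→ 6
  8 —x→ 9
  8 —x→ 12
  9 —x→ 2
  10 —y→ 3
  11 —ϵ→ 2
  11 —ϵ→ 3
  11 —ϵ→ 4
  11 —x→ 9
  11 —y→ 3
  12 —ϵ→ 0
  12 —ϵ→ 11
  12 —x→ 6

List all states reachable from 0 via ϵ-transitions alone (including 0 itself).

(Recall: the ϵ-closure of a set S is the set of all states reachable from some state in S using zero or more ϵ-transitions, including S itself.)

Start with {0}.
From 0 via ϵ: add 6, 11.
From 11 via ϵ: add 2, 3, 4.
From 2 via ϵ: add 5.
No new states can be added; the closed set is {0, 2, 3, 4, 5, 6, 11}.

{0, 2, 3, 4, 5, 6, 11}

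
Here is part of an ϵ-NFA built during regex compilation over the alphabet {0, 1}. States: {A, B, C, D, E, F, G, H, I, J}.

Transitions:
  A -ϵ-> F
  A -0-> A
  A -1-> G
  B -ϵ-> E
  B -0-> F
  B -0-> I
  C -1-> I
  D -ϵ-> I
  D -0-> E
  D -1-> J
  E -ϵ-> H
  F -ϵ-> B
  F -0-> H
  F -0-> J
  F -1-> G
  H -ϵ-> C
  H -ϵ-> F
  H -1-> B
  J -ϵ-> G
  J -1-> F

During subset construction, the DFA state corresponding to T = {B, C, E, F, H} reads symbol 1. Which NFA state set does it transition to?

C on 1 → {I}.
F on 1 → {G}.
H on 1 → {B}.
No 1-transition from B, E.
Union after reading 1: {B, G, I}.
Now take the ϵ-closure:
From B via ϵ: add E.
From E via ϵ: add H.
From H via ϵ: add C, F.
No new states can be added; the closed set is {B, C, E, F, G, H, I}.

{B, C, E, F, G, H, I}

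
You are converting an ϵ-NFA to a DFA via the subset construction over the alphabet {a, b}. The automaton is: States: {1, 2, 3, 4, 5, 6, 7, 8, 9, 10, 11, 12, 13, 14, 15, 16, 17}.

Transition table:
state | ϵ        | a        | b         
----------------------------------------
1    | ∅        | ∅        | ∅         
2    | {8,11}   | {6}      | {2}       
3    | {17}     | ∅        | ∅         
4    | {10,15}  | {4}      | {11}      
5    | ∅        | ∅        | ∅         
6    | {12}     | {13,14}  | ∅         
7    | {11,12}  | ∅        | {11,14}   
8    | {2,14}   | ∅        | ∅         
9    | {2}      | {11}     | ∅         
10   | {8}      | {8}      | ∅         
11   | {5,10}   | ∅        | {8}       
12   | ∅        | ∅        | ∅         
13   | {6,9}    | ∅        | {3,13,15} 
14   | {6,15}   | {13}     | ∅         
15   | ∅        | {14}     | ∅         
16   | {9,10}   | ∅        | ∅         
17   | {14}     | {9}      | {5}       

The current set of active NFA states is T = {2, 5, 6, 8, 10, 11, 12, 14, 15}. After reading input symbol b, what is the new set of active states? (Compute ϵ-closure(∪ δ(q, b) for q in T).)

2 on b → {2}.
11 on b → {8}.
No b-transition from 5, 6, 8, 10, 12, 14, 15.
Union after reading b: {2, 8}.
Now take the ϵ-closure:
From 2 via ϵ: add 11.
From 8 via ϵ: add 14.
From 11 via ϵ: add 5, 10.
From 14 via ϵ: add 6, 15.
From 6 via ϵ: add 12.
No new states can be added; the closed set is {2, 5, 6, 8, 10, 11, 12, 14, 15}.

{2, 5, 6, 8, 10, 11, 12, 14, 15}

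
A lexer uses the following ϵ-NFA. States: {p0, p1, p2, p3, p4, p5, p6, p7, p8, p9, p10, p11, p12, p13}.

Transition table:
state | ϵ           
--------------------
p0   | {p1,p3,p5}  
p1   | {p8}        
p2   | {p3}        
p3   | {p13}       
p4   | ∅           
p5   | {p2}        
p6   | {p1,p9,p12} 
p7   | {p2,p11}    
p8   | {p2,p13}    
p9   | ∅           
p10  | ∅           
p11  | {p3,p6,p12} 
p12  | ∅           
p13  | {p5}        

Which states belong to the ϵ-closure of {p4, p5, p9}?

Start with {p4, p5, p9}.
From p5 via ϵ: add p2.
From p2 via ϵ: add p3.
From p3 via ϵ: add p13.
No new states can be added; the closed set is {p2, p3, p4, p5, p9, p13}.

{p2, p3, p4, p5, p9, p13}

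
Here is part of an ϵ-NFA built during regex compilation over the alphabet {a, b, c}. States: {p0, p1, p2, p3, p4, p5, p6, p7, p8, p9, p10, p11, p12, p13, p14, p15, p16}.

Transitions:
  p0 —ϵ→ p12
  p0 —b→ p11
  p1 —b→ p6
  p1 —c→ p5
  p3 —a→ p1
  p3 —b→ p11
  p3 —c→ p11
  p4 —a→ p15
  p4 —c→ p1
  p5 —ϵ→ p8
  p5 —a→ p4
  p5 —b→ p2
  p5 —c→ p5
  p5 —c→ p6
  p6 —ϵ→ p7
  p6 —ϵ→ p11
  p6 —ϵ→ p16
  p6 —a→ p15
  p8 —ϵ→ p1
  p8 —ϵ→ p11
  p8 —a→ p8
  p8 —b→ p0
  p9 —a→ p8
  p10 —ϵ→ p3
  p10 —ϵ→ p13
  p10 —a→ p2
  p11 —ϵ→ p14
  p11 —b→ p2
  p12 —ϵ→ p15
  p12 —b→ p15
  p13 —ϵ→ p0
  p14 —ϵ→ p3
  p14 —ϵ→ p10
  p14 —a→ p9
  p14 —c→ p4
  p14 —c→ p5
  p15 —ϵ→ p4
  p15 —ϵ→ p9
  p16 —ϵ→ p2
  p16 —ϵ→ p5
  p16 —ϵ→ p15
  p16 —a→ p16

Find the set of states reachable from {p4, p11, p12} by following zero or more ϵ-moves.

Start with {p4, p11, p12}.
From p11 via ϵ: add p14.
From p12 via ϵ: add p15.
From p14 via ϵ: add p3, p10.
From p15 via ϵ: add p9.
From p10 via ϵ: add p13.
From p13 via ϵ: add p0.
No new states can be added; the closed set is {p0, p3, p4, p9, p10, p11, p12, p13, p14, p15}.

{p0, p3, p4, p9, p10, p11, p12, p13, p14, p15}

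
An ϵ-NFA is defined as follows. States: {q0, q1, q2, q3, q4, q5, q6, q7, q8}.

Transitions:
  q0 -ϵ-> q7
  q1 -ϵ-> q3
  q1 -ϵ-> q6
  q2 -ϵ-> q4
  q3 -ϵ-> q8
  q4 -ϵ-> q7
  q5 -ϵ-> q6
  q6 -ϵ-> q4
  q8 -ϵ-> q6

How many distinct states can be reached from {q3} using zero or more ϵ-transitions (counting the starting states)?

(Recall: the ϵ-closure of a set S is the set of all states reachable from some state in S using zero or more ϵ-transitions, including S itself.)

5

Start with {q3}.
From q3 via ϵ: add q8.
From q8 via ϵ: add q6.
From q6 via ϵ: add q4.
From q4 via ϵ: add q7.
ϵ-closure = {q3, q4, q6, q7, q8}, which has 5 states.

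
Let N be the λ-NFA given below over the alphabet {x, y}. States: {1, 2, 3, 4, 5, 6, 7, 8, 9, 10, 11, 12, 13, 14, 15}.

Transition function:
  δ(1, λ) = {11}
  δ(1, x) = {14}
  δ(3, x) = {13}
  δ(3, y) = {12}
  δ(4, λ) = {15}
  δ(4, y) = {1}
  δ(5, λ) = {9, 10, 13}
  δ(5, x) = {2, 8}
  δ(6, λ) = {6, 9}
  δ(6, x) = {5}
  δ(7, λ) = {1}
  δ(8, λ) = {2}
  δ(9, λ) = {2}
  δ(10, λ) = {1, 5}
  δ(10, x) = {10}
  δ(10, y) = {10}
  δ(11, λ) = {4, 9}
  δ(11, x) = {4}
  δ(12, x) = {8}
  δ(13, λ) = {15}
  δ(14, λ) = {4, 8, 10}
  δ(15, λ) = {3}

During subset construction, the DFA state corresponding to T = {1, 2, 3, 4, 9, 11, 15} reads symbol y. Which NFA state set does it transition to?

{1, 2, 3, 4, 9, 11, 12, 15}

3 on y → {12}.
4 on y → {1}.
No y-transition from 1, 2, 9, 11, 15.
Union after reading y: {1, 12}.
Now take the λ-closure:
From 1 via λ: add 11.
From 11 via λ: add 4, 9.
From 4 via λ: add 15.
From 9 via λ: add 2.
From 15 via λ: add 3.
No new states can be added; the closed set is {1, 2, 3, 4, 9, 11, 12, 15}.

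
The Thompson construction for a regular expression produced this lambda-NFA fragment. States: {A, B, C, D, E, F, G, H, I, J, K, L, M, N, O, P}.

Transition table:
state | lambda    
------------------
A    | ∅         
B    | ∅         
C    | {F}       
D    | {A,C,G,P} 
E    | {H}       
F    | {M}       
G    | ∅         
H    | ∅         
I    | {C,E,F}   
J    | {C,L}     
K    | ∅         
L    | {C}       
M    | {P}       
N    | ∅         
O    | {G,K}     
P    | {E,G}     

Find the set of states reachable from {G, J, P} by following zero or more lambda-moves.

Start with {G, J, P}.
From J via lambda: add C, L.
From P via lambda: add E.
From C via lambda: add F.
From E via lambda: add H.
From F via lambda: add M.
No new states can be added; the closed set is {C, E, F, G, H, J, L, M, P}.

{C, E, F, G, H, J, L, M, P}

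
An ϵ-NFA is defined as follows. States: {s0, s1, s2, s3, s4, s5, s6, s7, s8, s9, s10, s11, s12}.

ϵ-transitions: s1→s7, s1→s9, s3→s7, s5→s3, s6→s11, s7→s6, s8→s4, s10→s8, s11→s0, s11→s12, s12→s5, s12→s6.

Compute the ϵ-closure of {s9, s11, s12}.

{s0, s3, s5, s6, s7, s9, s11, s12}

Start with {s9, s11, s12}.
From s11 via ϵ: add s0.
From s12 via ϵ: add s5, s6.
From s5 via ϵ: add s3.
From s3 via ϵ: add s7.
No new states can be added; the closed set is {s0, s3, s5, s6, s7, s9, s11, s12}.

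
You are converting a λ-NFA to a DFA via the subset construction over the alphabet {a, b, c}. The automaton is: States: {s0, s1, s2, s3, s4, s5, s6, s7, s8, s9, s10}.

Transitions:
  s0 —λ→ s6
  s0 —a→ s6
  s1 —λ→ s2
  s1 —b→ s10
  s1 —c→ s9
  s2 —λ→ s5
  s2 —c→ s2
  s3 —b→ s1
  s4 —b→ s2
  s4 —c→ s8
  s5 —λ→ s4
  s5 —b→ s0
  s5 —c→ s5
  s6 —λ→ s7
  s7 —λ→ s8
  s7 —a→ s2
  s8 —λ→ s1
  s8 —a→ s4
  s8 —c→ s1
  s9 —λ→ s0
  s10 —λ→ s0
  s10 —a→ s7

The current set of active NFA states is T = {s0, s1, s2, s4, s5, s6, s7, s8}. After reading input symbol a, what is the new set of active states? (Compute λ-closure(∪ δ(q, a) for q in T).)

{s1, s2, s4, s5, s6, s7, s8}

s0 on a → {s6}.
s7 on a → {s2}.
s8 on a → {s4}.
No a-transition from s1, s2, s4, s5, s6.
Union after reading a: {s2, s4, s6}.
Now take the λ-closure:
From s2 via λ: add s5.
From s6 via λ: add s7.
From s7 via λ: add s8.
From s8 via λ: add s1.
No new states can be added; the closed set is {s1, s2, s4, s5, s6, s7, s8}.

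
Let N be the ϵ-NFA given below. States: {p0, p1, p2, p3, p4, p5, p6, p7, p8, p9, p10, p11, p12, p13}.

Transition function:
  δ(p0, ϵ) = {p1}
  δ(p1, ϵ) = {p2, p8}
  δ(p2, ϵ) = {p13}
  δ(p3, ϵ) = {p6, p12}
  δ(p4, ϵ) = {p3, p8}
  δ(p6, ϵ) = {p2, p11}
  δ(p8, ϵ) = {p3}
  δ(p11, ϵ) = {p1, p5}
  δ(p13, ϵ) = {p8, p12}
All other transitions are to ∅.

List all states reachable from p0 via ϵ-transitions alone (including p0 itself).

Start with {p0}.
From p0 via ϵ: add p1.
From p1 via ϵ: add p2, p8.
From p2 via ϵ: add p13.
From p8 via ϵ: add p3.
From p3 via ϵ: add p6, p12.
From p6 via ϵ: add p11.
From p11 via ϵ: add p5.
No new states can be added; the closed set is {p0, p1, p2, p3, p5, p6, p8, p11, p12, p13}.

{p0, p1, p2, p3, p5, p6, p8, p11, p12, p13}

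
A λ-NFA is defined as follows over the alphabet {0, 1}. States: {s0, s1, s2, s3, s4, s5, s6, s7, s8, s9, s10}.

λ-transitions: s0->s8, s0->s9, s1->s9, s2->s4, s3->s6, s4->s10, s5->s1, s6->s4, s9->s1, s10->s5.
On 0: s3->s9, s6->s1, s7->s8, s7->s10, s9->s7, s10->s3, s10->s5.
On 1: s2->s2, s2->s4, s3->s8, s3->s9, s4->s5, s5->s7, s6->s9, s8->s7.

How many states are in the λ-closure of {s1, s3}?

7

Start with {s1, s3}.
From s1 via λ: add s9.
From s3 via λ: add s6.
From s6 via λ: add s4.
From s4 via λ: add s10.
From s10 via λ: add s5.
λ-closure = {s1, s3, s4, s5, s6, s9, s10}, which has 7 states.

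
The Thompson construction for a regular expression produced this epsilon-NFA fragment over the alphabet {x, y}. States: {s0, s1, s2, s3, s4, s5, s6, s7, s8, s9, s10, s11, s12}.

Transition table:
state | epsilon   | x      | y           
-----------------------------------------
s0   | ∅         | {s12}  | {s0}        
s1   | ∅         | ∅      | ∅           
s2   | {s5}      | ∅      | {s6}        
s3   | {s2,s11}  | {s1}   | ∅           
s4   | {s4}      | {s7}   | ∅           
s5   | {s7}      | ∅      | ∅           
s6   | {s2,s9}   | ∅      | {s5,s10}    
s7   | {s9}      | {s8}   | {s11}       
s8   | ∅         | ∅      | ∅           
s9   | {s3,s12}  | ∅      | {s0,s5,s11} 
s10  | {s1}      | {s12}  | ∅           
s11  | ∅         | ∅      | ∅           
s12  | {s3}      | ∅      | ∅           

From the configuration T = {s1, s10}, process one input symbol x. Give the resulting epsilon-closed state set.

s10 on x → {s12}.
No x-transition from s1.
Union after reading x: {s12}.
Now take the epsilon-closure:
From s12 via epsilon: add s3.
From s3 via epsilon: add s2, s11.
From s2 via epsilon: add s5.
From s5 via epsilon: add s7.
From s7 via epsilon: add s9.
No new states can be added; the closed set is {s2, s3, s5, s7, s9, s11, s12}.

{s2, s3, s5, s7, s9, s11, s12}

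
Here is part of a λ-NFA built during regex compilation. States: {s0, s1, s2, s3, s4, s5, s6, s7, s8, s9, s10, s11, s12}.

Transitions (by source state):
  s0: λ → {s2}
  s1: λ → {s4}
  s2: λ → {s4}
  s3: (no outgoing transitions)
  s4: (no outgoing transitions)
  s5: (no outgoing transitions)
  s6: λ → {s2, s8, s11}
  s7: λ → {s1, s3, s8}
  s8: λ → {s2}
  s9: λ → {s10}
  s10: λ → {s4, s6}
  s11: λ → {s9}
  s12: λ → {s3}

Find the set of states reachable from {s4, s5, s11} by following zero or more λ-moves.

{s2, s4, s5, s6, s8, s9, s10, s11}

Start with {s4, s5, s11}.
From s11 via λ: add s9.
From s9 via λ: add s10.
From s10 via λ: add s6.
From s6 via λ: add s2, s8.
No new states can be added; the closed set is {s2, s4, s5, s6, s8, s9, s10, s11}.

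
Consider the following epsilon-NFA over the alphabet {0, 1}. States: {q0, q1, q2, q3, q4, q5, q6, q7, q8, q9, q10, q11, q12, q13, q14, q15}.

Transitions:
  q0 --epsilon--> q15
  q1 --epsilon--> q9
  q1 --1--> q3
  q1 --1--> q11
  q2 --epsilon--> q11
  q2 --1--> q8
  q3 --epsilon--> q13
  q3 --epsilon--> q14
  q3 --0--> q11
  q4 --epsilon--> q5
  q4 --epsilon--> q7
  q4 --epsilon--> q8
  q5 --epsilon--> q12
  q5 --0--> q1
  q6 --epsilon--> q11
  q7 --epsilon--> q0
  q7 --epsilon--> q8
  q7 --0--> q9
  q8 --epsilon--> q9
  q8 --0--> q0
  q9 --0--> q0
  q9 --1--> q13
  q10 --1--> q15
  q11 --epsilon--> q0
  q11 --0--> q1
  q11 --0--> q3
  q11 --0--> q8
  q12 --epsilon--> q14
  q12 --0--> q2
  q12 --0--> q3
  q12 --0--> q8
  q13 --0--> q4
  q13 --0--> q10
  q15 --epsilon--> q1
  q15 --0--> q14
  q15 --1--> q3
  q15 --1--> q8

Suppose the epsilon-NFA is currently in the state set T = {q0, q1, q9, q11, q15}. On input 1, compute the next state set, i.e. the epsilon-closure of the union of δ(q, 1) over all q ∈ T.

{q0, q1, q3, q8, q9, q11, q13, q14, q15}

q1 on 1 → {q3, q11}.
q9 on 1 → {q13}.
q15 on 1 → {q3, q8}.
No 1-transition from q0, q11.
Union after reading 1: {q3, q8, q11, q13}.
Now take the epsilon-closure:
From q3 via epsilon: add q14.
From q8 via epsilon: add q9.
From q11 via epsilon: add q0.
From q0 via epsilon: add q15.
From q15 via epsilon: add q1.
No new states can be added; the closed set is {q0, q1, q3, q8, q9, q11, q13, q14, q15}.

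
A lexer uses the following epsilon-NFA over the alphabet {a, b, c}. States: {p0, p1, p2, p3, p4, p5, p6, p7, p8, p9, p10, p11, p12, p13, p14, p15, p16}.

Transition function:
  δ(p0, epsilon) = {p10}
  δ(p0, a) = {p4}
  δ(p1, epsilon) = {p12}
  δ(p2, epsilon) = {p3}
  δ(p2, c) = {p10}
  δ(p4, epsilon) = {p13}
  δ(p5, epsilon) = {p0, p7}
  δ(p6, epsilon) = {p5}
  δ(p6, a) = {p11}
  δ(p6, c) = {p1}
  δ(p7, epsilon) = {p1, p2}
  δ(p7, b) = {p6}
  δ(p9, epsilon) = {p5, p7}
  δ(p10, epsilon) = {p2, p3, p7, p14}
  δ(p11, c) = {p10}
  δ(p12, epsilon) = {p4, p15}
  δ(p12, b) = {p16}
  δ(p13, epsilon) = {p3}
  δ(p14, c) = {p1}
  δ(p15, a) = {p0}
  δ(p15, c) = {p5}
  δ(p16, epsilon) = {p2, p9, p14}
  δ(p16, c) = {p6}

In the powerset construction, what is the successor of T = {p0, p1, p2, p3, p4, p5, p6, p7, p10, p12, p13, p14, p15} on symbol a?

p0 on a → {p4}.
p6 on a → {p11}.
p15 on a → {p0}.
No a-transition from p1, p2, p3, p4, p5, p7, p10, p12, p13, p14.
Union after reading a: {p0, p4, p11}.
Now take the epsilon-closure:
From p0 via epsilon: add p10.
From p4 via epsilon: add p13.
From p10 via epsilon: add p2, p3, p7, p14.
From p7 via epsilon: add p1.
From p1 via epsilon: add p12.
From p12 via epsilon: add p15.
No new states can be added; the closed set is {p0, p1, p2, p3, p4, p7, p10, p11, p12, p13, p14, p15}.

{p0, p1, p2, p3, p4, p7, p10, p11, p12, p13, p14, p15}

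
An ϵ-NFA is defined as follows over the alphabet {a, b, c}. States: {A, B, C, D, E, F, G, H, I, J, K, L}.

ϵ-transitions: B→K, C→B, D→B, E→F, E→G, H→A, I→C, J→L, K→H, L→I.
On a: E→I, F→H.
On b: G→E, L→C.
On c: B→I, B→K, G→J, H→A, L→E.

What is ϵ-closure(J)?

Start with {J}.
From J via ϵ: add L.
From L via ϵ: add I.
From I via ϵ: add C.
From C via ϵ: add B.
From B via ϵ: add K.
From K via ϵ: add H.
From H via ϵ: add A.
No new states can be added; the closed set is {A, B, C, H, I, J, K, L}.

{A, B, C, H, I, J, K, L}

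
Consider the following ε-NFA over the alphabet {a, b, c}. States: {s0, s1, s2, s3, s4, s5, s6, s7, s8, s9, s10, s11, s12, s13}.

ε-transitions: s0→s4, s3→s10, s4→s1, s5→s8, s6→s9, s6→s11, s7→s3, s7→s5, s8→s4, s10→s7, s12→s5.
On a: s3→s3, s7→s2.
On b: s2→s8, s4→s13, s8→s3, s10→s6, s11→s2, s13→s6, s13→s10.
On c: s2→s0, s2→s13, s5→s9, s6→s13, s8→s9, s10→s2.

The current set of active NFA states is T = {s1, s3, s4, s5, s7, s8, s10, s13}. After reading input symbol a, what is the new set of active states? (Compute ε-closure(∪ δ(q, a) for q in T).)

{s1, s2, s3, s4, s5, s7, s8, s10}

s3 on a → {s3}.
s7 on a → {s2}.
No a-transition from s1, s4, s5, s8, s10, s13.
Union after reading a: {s2, s3}.
Now take the ε-closure:
From s3 via ε: add s10.
From s10 via ε: add s7.
From s7 via ε: add s5.
From s5 via ε: add s8.
From s8 via ε: add s4.
From s4 via ε: add s1.
No new states can be added; the closed set is {s1, s2, s3, s4, s5, s7, s8, s10}.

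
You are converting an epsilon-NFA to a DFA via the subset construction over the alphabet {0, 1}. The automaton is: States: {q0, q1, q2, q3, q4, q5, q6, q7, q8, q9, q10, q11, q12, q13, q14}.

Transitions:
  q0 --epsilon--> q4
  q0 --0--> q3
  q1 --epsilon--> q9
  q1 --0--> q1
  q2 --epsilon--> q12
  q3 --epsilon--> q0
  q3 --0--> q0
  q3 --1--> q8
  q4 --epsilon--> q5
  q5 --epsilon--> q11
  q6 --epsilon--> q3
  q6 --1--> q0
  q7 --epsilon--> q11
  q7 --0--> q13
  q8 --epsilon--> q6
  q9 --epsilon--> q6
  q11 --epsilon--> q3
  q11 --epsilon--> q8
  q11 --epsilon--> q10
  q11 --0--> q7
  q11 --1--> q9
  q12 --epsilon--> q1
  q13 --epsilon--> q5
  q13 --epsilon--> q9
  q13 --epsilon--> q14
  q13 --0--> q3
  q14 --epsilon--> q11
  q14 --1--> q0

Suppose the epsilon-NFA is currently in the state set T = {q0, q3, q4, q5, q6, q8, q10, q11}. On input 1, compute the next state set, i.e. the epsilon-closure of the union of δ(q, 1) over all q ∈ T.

q3 on 1 → {q8}.
q6 on 1 → {q0}.
q11 on 1 → {q9}.
No 1-transition from q0, q4, q5, q8, q10.
Union after reading 1: {q0, q8, q9}.
Now take the epsilon-closure:
From q0 via epsilon: add q4.
From q8 via epsilon: add q6.
From q4 via epsilon: add q5.
From q6 via epsilon: add q3.
From q5 via epsilon: add q11.
From q11 via epsilon: add q10.
No new states can be added; the closed set is {q0, q3, q4, q5, q6, q8, q9, q10, q11}.

{q0, q3, q4, q5, q6, q8, q9, q10, q11}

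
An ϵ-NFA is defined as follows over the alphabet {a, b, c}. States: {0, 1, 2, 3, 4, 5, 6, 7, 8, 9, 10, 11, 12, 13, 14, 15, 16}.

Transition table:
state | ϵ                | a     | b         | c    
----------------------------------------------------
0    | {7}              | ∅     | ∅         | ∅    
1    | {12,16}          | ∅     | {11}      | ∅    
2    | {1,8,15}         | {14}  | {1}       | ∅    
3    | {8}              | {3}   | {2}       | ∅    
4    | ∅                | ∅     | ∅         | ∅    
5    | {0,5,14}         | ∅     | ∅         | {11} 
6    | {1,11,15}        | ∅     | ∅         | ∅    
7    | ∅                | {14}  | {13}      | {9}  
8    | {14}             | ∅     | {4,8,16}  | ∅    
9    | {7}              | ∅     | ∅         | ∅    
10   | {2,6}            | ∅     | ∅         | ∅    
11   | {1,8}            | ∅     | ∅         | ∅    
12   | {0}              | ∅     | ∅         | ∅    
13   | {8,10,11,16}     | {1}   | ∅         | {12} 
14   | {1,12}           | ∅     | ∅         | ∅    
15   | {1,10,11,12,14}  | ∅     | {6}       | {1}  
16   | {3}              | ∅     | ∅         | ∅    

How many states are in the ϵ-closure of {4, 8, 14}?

9

Start with {4, 8, 14}.
From 14 via ϵ: add 1, 12.
From 1 via ϵ: add 16.
From 12 via ϵ: add 0.
From 0 via ϵ: add 7.
From 16 via ϵ: add 3.
ϵ-closure = {0, 1, 3, 4, 7, 8, 12, 14, 16}, which has 9 states.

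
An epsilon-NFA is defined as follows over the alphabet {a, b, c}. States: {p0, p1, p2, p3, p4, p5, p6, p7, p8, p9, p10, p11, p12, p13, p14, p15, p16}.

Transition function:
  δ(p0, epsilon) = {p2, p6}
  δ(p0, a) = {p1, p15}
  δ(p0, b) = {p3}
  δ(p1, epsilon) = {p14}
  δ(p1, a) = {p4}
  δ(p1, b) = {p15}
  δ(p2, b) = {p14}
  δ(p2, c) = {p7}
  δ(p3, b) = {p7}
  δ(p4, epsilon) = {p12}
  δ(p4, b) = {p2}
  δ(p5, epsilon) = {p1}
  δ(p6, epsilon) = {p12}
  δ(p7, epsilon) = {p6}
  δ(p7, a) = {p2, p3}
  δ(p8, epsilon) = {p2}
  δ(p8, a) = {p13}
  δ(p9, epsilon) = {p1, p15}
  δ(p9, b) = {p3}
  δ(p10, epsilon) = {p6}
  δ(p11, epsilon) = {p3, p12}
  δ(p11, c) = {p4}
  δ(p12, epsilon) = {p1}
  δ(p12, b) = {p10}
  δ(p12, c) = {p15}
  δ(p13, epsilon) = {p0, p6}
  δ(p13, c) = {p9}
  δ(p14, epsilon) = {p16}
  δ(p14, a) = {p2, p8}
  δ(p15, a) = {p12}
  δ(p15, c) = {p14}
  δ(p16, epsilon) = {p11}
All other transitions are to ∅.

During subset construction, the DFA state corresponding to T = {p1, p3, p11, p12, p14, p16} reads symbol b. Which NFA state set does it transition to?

p1 on b → {p15}.
p3 on b → {p7}.
p12 on b → {p10}.
No b-transition from p11, p14, p16.
Union after reading b: {p7, p10, p15}.
Now take the epsilon-closure:
From p7 via epsilon: add p6.
From p6 via epsilon: add p12.
From p12 via epsilon: add p1.
From p1 via epsilon: add p14.
From p14 via epsilon: add p16.
From p16 via epsilon: add p11.
From p11 via epsilon: add p3.
No new states can be added; the closed set is {p1, p3, p6, p7, p10, p11, p12, p14, p15, p16}.

{p1, p3, p6, p7, p10, p11, p12, p14, p15, p16}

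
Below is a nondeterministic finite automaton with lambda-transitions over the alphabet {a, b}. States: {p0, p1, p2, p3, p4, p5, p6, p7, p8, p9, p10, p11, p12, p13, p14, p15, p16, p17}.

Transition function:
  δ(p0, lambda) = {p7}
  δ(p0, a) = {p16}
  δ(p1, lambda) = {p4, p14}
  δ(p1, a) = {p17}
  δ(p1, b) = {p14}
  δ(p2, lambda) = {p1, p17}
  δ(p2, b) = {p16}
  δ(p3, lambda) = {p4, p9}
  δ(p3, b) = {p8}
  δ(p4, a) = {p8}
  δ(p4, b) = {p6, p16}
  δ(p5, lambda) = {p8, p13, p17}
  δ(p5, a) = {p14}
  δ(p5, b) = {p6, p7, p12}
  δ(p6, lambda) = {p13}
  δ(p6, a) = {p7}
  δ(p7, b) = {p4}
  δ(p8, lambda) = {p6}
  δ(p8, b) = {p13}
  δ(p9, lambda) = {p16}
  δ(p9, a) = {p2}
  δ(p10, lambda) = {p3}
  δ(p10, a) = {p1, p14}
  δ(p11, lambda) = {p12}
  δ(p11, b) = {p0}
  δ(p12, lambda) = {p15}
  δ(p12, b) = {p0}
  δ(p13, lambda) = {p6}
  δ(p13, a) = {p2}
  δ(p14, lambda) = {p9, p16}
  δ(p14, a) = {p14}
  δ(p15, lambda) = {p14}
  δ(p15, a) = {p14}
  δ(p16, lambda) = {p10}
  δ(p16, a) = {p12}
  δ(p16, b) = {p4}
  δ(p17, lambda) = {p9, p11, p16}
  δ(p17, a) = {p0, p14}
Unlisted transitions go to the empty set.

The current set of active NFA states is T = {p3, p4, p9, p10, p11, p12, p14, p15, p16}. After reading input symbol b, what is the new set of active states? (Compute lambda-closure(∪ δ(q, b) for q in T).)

p3 on b → {p8}.
p4 on b → {p6, p16}.
p11 on b → {p0}.
p12 on b → {p0}.
p16 on b → {p4}.
No b-transition from p9, p10, p14, p15.
Union after reading b: {p0, p4, p6, p8, p16}.
Now take the lambda-closure:
From p0 via lambda: add p7.
From p6 via lambda: add p13.
From p16 via lambda: add p10.
From p10 via lambda: add p3.
From p3 via lambda: add p9.
No new states can be added; the closed set is {p0, p3, p4, p6, p7, p8, p9, p10, p13, p16}.

{p0, p3, p4, p6, p7, p8, p9, p10, p13, p16}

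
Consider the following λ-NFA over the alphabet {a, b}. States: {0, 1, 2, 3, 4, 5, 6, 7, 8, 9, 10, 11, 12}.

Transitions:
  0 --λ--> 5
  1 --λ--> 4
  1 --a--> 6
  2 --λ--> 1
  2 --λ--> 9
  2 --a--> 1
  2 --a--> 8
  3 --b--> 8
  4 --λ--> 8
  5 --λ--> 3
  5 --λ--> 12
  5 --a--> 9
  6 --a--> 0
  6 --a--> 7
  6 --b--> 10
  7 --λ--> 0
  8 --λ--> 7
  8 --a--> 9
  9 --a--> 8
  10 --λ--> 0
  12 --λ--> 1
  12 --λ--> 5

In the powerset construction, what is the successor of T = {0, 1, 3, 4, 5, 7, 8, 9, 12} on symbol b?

{0, 1, 3, 4, 5, 7, 8, 12}

3 on b → {8}.
No b-transition from 0, 1, 4, 5, 7, 8, 9, 12.
Union after reading b: {8}.
Now take the λ-closure:
From 8 via λ: add 7.
From 7 via λ: add 0.
From 0 via λ: add 5.
From 5 via λ: add 3, 12.
From 12 via λ: add 1.
From 1 via λ: add 4.
No new states can be added; the closed set is {0, 1, 3, 4, 5, 7, 8, 12}.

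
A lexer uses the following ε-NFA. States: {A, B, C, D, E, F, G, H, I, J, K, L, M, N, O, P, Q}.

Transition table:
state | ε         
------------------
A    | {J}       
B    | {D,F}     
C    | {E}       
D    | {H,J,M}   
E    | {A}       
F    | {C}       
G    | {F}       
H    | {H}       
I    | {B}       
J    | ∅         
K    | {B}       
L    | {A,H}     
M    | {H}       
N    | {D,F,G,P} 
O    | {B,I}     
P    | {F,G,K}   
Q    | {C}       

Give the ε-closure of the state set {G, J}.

Start with {G, J}.
From G via ε: add F.
From F via ε: add C.
From C via ε: add E.
From E via ε: add A.
No new states can be added; the closed set is {A, C, E, F, G, J}.

{A, C, E, F, G, J}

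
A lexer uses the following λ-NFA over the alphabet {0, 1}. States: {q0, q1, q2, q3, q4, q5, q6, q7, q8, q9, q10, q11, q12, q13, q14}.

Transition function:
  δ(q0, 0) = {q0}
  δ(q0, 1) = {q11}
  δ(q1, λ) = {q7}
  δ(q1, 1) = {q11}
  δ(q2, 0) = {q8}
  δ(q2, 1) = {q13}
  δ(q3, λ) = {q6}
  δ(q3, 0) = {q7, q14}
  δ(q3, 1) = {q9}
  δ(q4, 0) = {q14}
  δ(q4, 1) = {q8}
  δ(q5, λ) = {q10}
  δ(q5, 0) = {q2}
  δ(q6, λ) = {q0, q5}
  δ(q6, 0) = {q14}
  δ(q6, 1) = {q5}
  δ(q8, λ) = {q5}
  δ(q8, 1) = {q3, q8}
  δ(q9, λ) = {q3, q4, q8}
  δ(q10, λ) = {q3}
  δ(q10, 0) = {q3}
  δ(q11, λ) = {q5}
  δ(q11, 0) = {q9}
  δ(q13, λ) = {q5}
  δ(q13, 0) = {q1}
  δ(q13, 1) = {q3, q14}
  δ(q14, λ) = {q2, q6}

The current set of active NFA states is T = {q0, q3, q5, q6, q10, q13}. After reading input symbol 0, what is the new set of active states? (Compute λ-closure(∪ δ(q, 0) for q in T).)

{q0, q1, q2, q3, q5, q6, q7, q10, q14}

q0 on 0 → {q0}.
q3 on 0 → {q7, q14}.
q5 on 0 → {q2}.
q6 on 0 → {q14}.
q10 on 0 → {q3}.
q13 on 0 → {q1}.
Union after reading 0: {q0, q1, q2, q3, q7, q14}.
Now take the λ-closure:
From q3 via λ: add q6.
From q6 via λ: add q5.
From q5 via λ: add q10.
No new states can be added; the closed set is {q0, q1, q2, q3, q5, q6, q7, q10, q14}.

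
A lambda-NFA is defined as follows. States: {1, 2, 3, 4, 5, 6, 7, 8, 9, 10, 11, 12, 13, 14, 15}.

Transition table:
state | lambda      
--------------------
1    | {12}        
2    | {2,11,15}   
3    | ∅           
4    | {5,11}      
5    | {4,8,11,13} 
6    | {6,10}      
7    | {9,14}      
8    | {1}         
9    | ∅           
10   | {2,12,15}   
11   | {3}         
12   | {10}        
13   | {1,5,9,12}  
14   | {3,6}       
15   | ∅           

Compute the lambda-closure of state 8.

{1, 2, 3, 8, 10, 11, 12, 15}

Start with {8}.
From 8 via lambda: add 1.
From 1 via lambda: add 12.
From 12 via lambda: add 10.
From 10 via lambda: add 2, 15.
From 2 via lambda: add 11.
From 11 via lambda: add 3.
No new states can be added; the closed set is {1, 2, 3, 8, 10, 11, 12, 15}.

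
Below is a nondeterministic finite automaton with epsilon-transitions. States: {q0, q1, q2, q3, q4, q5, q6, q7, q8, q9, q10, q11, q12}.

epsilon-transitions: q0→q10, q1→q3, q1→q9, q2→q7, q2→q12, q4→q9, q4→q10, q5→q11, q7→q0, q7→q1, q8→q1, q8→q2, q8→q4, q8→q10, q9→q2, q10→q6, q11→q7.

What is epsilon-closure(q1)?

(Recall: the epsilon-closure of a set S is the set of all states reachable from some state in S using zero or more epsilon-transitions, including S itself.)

Start with {q1}.
From q1 via epsilon: add q3, q9.
From q9 via epsilon: add q2.
From q2 via epsilon: add q7, q12.
From q7 via epsilon: add q0.
From q0 via epsilon: add q10.
From q10 via epsilon: add q6.
No new states can be added; the closed set is {q0, q1, q2, q3, q6, q7, q9, q10, q12}.

{q0, q1, q2, q3, q6, q7, q9, q10, q12}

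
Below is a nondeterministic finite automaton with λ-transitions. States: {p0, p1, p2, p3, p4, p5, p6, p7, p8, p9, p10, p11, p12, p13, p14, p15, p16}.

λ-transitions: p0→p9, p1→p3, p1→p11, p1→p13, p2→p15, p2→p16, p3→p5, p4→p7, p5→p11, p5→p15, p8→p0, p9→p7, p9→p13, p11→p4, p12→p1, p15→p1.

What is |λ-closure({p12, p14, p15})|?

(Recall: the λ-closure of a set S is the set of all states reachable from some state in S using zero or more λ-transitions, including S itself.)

10

Start with {p12, p14, p15}.
From p12 via λ: add p1.
From p1 via λ: add p3, p11, p13.
From p3 via λ: add p5.
From p11 via λ: add p4.
From p4 via λ: add p7.
λ-closure = {p1, p3, p4, p5, p7, p11, p12, p13, p14, p15}, which has 10 states.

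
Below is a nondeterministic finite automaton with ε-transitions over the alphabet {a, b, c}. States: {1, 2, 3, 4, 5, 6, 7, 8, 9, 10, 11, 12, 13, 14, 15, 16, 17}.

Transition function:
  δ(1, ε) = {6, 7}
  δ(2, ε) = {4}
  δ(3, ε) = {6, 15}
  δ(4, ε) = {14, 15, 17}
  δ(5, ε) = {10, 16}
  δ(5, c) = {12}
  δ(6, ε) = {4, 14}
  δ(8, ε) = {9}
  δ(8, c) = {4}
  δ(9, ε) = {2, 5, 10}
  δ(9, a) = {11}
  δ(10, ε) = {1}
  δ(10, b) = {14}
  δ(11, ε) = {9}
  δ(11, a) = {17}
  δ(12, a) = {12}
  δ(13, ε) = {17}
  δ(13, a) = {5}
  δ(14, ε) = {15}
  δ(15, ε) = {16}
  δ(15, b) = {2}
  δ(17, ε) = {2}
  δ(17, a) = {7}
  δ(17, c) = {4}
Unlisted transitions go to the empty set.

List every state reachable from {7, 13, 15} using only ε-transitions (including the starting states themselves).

Start with {7, 13, 15}.
From 13 via ε: add 17.
From 15 via ε: add 16.
From 17 via ε: add 2.
From 2 via ε: add 4.
From 4 via ε: add 14.
No new states can be added; the closed set is {2, 4, 7, 13, 14, 15, 16, 17}.

{2, 4, 7, 13, 14, 15, 16, 17}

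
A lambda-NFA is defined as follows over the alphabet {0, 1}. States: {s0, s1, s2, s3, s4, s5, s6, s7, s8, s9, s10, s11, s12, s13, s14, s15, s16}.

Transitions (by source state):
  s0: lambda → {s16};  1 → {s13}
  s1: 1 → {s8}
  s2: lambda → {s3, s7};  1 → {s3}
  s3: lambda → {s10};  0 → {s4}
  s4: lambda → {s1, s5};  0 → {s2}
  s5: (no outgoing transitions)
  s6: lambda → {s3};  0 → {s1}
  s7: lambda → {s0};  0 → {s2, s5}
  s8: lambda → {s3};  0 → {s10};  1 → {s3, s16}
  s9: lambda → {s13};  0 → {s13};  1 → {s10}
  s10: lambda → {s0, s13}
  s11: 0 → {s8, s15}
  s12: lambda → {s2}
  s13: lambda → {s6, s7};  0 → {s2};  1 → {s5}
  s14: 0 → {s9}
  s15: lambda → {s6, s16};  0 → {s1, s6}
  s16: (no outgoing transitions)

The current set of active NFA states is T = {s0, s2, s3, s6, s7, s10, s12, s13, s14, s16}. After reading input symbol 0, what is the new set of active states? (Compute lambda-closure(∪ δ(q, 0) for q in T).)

s3 on 0 → {s4}.
s6 on 0 → {s1}.
s7 on 0 → {s2, s5}.
s13 on 0 → {s2}.
s14 on 0 → {s9}.
No 0-transition from s0, s2, s10, s12, s16.
Union after reading 0: {s1, s2, s4, s5, s9}.
Now take the lambda-closure:
From s2 via lambda: add s3, s7.
From s9 via lambda: add s13.
From s3 via lambda: add s10.
From s7 via lambda: add s0.
From s13 via lambda: add s6.
From s0 via lambda: add s16.
No new states can be added; the closed set is {s0, s1, s2, s3, s4, s5, s6, s7, s9, s10, s13, s16}.

{s0, s1, s2, s3, s4, s5, s6, s7, s9, s10, s13, s16}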